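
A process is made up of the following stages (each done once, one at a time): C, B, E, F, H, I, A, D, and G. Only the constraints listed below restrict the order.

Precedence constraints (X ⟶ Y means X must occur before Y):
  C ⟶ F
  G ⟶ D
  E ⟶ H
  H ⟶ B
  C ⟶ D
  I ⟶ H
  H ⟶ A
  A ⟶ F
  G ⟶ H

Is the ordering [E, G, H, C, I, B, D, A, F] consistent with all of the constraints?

No

The sequence places H ahead of I.
Since I is required before H, the ordering is invalid.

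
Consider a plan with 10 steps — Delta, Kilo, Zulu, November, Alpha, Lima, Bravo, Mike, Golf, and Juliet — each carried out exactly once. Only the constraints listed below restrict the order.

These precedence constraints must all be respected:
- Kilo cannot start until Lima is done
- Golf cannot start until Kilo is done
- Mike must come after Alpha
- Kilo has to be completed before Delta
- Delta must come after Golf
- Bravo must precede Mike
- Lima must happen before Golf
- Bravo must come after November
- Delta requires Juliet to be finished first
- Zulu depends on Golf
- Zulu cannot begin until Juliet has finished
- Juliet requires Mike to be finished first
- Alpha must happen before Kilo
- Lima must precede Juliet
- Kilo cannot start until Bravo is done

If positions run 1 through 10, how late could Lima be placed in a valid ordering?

5

Every step that must follow Lima has to come after it. Tracing all chains starting from Lima, those steps are: Delta, Kilo, Zulu, Golf, Juliet — 5 in total.
With 5 mandatory successors out of 10 steps total, the latest slot for Lima is 10−5 = 5, and it's reachable by doing all non-successors before Lima.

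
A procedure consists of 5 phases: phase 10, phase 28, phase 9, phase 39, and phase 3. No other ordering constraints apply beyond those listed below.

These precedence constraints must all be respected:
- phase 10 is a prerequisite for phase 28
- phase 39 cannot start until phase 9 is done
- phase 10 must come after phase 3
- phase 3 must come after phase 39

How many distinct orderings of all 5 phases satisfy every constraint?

1

Only phase 9 has no prerequisites, so it must go first.
Continuing from there, at each step only one phase has all its prerequisites placed, so the ordering is fully determined — there is exactly 1.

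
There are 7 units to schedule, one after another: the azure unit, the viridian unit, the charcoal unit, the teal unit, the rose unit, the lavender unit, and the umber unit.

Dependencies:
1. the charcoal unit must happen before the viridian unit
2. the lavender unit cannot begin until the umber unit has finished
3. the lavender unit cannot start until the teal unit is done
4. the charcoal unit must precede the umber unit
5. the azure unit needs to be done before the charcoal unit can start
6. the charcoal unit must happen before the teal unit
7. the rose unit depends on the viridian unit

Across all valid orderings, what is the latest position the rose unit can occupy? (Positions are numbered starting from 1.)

Nothing depends on the rose unit, so it can be the final unit, position 7.

7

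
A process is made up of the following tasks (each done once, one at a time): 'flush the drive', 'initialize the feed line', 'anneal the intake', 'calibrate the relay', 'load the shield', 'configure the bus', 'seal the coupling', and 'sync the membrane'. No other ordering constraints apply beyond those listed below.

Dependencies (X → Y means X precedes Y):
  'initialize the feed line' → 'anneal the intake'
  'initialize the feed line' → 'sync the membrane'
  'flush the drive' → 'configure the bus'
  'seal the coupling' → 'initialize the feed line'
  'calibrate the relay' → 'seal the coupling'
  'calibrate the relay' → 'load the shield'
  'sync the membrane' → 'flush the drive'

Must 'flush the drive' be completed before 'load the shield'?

No

'flush the drive' and 'load the shield' are not related by any chain of constraints.
There exist valid orderings with 'load the shield' before 'flush the drive', so 'flush the drive' is not required to come first.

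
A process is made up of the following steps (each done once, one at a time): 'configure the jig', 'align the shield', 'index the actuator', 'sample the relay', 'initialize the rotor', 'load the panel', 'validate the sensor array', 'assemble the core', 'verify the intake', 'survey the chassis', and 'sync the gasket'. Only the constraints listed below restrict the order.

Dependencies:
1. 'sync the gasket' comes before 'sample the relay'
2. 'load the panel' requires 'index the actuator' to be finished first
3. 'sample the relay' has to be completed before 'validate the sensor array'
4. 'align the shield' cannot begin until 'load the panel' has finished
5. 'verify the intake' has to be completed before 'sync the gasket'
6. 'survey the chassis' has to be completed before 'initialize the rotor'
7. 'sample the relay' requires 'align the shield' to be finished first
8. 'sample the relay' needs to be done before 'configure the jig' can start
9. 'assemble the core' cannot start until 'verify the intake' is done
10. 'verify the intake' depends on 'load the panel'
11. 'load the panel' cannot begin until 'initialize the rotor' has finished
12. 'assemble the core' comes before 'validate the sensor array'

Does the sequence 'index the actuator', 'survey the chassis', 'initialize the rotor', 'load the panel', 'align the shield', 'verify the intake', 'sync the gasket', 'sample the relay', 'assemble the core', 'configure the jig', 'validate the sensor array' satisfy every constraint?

Yes

Every stated constraint is respected: 'verify the intake' sits at position 6, ahead of 'assemble the core' at position 9, and each of the other listed pairs likewise has the predecessor earlier in the sequence.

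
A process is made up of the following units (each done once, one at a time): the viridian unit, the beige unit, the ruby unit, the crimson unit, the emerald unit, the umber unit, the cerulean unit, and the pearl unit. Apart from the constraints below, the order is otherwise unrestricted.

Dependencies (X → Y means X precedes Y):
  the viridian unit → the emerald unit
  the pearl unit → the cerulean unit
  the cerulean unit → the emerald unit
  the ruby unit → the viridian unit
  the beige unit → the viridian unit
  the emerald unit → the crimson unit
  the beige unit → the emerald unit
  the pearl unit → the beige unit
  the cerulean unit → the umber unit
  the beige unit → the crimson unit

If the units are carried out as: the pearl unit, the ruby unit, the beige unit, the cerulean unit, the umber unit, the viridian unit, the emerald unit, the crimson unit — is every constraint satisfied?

Yes

Checking each listed constraint against this order: for instance, the beige unit is in position 3 and the crimson unit in position 8, so that constraint holds — and the remaining constraints check out the same way.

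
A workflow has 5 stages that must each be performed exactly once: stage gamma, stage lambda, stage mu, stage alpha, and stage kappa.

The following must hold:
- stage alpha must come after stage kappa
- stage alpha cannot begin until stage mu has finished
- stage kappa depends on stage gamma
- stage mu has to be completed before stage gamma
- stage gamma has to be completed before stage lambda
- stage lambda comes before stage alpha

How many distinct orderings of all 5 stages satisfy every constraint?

2

Only stage mu has no prerequisites, so it must go first.
Counting all ways to extend the partial order to a total order gives 2.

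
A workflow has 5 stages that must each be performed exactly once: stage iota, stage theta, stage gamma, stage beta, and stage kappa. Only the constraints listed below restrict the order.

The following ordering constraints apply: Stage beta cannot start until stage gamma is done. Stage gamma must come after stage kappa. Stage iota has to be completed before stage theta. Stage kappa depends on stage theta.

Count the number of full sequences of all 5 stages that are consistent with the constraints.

1

Only stage iota has no prerequisites, so it must go first.
Continuing from there, at each step only one stage has all its prerequisites placed, so the ordering is fully determined — there is exactly 1.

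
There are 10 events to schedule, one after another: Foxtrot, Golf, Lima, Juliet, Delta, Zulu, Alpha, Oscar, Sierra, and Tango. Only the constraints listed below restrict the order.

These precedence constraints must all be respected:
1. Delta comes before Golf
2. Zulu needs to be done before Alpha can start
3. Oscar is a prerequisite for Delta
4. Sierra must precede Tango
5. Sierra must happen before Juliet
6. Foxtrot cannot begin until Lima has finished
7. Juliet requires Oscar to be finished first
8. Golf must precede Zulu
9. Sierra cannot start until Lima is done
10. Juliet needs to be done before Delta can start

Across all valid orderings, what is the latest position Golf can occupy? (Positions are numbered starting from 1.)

Following every chain forward from Golf, the events that must come later are Zulu, Alpha — 2 of them.
So at least 2 events follow Golf, putting Golf no later than position 8. That position is achievable by scheduling everything else first.

8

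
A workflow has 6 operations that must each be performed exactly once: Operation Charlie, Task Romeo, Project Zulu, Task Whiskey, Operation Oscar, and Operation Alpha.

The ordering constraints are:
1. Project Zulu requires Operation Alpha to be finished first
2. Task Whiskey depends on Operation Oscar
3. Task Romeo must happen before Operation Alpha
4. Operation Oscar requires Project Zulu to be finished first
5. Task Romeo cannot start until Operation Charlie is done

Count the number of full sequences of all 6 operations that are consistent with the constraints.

1

Operation Charlie is the only operation with nothing required before it, so every ordering starts there.
Continuing from there, at each step only one operation has all its prerequisites placed, so the ordering is fully determined — there is exactly 1.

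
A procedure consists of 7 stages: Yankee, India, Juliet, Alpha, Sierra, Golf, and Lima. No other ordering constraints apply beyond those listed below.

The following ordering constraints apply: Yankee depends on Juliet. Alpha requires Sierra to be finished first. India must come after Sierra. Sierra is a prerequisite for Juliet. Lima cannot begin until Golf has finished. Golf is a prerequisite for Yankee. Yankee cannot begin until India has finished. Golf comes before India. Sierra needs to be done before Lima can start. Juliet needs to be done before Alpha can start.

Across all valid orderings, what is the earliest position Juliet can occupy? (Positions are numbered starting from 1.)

2

The only stage forced before Juliet (directly or transitively) is Sierra.
So at minimum 1 stage comes before Juliet, putting Juliet no earlier than position 2. That position is achievable by scheduling exactly that predecessor first.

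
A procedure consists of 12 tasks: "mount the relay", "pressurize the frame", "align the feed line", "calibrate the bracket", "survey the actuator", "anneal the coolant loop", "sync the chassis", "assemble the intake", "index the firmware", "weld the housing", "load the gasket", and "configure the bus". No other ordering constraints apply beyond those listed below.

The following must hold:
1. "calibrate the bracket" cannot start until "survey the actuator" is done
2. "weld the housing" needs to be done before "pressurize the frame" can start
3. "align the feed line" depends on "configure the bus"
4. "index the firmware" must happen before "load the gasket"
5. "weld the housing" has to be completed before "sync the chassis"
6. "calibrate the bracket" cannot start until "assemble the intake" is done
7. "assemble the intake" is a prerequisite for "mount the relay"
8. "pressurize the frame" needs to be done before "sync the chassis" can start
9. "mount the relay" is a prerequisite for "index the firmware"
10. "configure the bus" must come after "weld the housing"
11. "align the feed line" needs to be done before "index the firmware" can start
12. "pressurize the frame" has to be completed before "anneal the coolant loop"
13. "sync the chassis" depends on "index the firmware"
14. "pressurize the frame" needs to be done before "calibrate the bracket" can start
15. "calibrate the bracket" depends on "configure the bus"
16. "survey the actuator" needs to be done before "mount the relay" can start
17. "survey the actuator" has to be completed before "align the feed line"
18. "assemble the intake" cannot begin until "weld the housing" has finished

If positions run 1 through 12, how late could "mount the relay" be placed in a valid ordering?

Every task that must follow "mount the relay" has to come after it. Tracing all chains starting from "mount the relay", those tasks are: "sync the chassis", "index the firmware", "load the gasket" — 3 in total.
So at least 3 tasks follow "mount the relay", putting "mount the relay" no later than position 9. That position is achievable by scheduling everything else first.

9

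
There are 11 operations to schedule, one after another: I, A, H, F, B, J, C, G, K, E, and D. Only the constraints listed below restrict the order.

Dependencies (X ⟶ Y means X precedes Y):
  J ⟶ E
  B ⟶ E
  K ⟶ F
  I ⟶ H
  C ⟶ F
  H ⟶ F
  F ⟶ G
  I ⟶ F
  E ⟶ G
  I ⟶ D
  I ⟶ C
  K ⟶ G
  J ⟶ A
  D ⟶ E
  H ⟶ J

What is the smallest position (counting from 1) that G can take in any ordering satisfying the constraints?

Working backwards through the constraints from G, its full set of required predecessors is I, H, F, B, J, C, K, E, D — 9 of them.
With 9 mandatory predecessors, the earliest G can sit is position 9+1 = 10, and placing just those 9 first achieves it.

10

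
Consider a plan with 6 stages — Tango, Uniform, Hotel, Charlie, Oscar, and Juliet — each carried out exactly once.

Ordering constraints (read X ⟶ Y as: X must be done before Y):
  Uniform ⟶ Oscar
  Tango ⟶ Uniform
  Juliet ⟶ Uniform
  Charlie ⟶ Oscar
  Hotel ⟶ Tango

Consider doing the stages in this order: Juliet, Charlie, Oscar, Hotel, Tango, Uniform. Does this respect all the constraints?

Here Uniform comes after Oscar.
But one of the constraints requires Uniform before Oscar, so this ordering violates it.

No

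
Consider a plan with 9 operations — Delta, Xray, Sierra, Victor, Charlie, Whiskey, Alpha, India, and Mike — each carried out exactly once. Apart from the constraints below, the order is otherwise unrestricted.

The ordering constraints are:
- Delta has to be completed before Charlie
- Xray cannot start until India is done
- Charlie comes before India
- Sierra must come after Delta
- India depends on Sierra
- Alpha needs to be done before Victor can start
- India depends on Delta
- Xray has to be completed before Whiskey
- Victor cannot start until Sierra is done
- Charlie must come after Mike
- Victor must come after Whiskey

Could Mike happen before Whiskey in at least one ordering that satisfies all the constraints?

Yes

Mike is actually forced before Whiskey by the constraints, so certainly some valid ordering has Mike first.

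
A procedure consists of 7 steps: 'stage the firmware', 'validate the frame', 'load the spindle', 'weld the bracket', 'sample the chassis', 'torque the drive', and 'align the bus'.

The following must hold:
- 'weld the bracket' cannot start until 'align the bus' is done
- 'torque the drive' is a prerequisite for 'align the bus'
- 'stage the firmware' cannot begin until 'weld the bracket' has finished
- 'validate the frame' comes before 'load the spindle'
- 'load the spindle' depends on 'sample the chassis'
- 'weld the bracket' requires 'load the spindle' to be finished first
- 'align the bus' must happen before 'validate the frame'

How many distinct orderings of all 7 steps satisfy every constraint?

The steps with no prerequisites are 'sample the chassis', 'torque the drive'; any of them can be placed first.
Counting all ways to extend the partial order to a total order gives 4.

4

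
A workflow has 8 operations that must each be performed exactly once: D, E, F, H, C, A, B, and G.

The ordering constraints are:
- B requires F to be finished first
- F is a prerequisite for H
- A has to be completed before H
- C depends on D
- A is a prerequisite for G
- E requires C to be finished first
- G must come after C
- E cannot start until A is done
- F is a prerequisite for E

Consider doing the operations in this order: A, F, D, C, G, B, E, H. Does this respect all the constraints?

Yes

Every stated constraint is respected: A sits at position 1, ahead of H at position 8, and each of the other listed pairs likewise has the predecessor earlier in the sequence.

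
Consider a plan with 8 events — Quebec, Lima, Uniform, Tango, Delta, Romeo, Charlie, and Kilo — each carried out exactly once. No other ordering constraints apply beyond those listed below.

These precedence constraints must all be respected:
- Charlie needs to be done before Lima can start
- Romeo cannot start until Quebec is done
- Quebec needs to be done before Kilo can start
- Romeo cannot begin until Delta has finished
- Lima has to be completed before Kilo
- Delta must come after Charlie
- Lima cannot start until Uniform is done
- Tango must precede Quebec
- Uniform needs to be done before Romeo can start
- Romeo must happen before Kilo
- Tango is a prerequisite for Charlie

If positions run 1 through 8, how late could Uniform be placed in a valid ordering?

Following every chain forward from Uniform, the events that must come later are Lima, Romeo, Kilo — 3 of them.
With 3 mandatory successors out of 8 events total, the latest slot for Uniform is 8−3 = 5, and it's reachable by doing all non-successors before Uniform.

5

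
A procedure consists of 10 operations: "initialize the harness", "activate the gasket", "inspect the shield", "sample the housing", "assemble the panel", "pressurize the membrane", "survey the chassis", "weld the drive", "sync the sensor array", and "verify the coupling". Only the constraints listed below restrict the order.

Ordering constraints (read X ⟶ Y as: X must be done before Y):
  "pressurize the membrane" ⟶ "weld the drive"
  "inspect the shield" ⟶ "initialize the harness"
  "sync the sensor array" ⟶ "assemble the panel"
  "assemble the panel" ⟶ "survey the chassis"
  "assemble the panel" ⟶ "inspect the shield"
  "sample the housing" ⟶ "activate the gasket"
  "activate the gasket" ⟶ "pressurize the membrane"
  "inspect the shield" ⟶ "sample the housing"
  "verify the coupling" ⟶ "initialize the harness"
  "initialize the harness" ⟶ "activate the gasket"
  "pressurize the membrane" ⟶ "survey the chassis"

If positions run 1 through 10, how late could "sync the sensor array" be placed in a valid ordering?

2

The operations that are forced after "sync the sensor array", directly or by a chain of constraints, are "initialize the harness", "activate the gasket", "inspect the shield", "sample the housing", "assemble the panel", "pressurize the membrane", "survey the chassis", "weld the drive". That's 8 operations.
So at least 8 operations follow "sync the sensor array", putting "sync the sensor array" no later than position 2. That position is achievable by scheduling everything else first.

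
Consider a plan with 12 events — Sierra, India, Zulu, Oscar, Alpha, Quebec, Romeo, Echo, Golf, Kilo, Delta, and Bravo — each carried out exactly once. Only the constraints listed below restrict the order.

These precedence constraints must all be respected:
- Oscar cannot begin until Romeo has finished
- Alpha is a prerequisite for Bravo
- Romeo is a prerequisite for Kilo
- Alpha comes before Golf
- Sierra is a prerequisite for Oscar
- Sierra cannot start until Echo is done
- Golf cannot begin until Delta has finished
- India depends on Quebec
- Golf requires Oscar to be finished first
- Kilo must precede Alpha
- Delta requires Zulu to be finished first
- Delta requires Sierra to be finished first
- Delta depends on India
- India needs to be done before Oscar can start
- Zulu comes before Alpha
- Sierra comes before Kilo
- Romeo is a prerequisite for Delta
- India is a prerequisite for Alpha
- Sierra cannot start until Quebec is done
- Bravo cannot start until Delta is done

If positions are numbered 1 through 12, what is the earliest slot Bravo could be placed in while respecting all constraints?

10

Working backwards through the constraints from Bravo, its full set of required predecessors is Sierra, India, Zulu, Alpha, Quebec, Romeo, Echo, Kilo, Delta — 9 of them.
With 9 mandatory predecessors, the earliest Bravo can sit is position 9+1 = 10, and placing just those 9 first achieves it.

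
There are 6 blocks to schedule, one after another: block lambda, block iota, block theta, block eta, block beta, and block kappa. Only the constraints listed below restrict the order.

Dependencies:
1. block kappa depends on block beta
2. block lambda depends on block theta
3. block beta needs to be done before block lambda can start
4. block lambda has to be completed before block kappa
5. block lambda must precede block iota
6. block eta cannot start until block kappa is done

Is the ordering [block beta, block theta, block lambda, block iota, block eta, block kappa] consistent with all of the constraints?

No

In the proposed order, block eta appears before block kappa.
Since block kappa is required before block eta, the ordering is invalid.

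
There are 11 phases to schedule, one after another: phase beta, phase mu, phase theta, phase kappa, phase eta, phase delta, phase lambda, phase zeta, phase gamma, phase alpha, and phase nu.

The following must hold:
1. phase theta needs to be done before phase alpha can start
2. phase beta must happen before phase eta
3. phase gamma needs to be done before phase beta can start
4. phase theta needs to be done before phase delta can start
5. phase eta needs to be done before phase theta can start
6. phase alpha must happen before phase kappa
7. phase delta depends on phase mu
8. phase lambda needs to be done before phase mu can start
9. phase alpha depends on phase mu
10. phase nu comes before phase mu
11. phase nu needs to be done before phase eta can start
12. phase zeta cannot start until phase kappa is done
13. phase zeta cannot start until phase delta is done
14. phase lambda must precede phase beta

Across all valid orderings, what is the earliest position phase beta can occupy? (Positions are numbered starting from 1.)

3

The phases that are forced before phase beta, directly or transitively, are phase lambda, phase gamma. That's 2 phases.
So at minimum 2 phases come before phase beta, putting phase beta no earlier than position 3. That position is achievable by scheduling exactly those predecessors first.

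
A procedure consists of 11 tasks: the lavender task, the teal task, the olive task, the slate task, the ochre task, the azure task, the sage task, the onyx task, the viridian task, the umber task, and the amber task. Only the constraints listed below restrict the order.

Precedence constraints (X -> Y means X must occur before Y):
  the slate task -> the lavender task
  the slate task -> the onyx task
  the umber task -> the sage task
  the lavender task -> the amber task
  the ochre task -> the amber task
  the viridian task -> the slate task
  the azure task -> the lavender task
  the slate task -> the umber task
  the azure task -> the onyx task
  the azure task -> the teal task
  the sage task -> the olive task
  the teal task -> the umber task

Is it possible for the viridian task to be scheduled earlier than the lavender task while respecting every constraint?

The constraints force the viridian task before the lavender task, so yes — every valid ordering has the viridian task earlier.

Yes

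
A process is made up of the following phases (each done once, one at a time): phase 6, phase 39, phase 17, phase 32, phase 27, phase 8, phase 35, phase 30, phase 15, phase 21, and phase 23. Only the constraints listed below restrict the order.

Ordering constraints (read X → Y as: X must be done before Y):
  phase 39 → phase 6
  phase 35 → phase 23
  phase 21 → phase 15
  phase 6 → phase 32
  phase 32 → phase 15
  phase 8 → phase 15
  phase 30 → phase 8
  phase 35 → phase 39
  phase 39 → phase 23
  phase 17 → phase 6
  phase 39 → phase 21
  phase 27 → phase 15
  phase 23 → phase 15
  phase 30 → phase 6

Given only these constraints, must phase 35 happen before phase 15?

Yes

There is a constraint chain phase 35 → phase 23 → phase 15.
Hence phase 35 necessarily comes before phase 15.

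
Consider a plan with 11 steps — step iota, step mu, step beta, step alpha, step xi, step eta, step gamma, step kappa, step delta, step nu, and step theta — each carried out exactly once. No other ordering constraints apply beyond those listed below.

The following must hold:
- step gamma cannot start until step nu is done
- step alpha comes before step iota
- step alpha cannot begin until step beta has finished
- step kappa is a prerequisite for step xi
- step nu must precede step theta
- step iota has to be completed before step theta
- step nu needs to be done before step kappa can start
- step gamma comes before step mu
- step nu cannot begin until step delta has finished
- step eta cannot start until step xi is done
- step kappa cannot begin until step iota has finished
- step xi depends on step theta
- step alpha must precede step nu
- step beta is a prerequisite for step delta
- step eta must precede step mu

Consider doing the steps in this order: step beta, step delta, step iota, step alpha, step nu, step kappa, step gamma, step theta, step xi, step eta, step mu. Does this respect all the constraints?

In the proposed order, step iota appears before step alpha.
Since step alpha is required before step iota, the ordering is invalid.

No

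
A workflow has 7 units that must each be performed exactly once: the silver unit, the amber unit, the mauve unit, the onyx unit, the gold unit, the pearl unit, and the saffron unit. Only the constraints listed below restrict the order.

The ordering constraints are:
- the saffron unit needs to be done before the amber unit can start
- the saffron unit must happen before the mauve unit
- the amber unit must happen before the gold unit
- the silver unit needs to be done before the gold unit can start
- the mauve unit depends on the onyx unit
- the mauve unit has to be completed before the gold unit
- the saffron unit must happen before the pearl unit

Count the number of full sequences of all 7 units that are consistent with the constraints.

133

The units with no prerequisites are the silver unit, the onyx unit, the saffron unit; any of them can be placed first.
Systematically extending each partial ordering one unit at a time and counting, there are 133 complete orderings.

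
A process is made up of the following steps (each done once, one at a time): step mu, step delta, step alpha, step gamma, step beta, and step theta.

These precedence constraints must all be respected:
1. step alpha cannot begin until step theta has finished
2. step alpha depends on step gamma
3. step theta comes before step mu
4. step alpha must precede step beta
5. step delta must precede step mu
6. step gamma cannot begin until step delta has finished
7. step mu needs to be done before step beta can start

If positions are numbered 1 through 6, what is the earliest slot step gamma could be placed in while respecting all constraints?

2

Working backwards through the constraints from step gamma, its only required predecessor is step delta.
So at minimum 1 step comes before step gamma, putting step gamma no earlier than position 2. That position is achievable by scheduling exactly that predecessor first.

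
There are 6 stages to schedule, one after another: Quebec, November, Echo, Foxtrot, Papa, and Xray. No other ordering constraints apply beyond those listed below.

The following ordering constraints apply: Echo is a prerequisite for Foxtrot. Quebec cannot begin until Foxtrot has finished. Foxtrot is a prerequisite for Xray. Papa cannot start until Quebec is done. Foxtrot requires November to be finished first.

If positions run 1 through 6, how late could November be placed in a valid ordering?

The stages that are forced after November, directly or by a chain of constraints, are Quebec, Foxtrot, Papa, Xray. That's 4 stages.
With 4 mandatory successors out of 6 stages total, the latest slot for November is 6−4 = 2, and it's reachable by doing all non-successors before November.

2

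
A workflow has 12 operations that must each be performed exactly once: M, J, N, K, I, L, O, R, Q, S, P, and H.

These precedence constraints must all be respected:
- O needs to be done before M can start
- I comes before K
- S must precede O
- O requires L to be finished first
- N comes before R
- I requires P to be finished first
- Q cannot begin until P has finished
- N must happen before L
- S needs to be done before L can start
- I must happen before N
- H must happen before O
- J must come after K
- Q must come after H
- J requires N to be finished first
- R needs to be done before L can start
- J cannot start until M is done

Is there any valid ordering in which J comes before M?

No

Following M → J, M must precede J in every valid ordering.
So no valid ordering can have J before M.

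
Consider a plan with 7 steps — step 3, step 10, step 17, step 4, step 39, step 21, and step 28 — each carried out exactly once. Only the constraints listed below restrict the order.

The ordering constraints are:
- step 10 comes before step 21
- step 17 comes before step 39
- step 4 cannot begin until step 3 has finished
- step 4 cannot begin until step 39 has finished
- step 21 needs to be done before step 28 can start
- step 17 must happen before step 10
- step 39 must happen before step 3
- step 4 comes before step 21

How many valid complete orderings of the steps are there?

Only step 17 has no prerequisites, so it must go first.
Counting all ways to extend the partial order to a total order gives 4.

4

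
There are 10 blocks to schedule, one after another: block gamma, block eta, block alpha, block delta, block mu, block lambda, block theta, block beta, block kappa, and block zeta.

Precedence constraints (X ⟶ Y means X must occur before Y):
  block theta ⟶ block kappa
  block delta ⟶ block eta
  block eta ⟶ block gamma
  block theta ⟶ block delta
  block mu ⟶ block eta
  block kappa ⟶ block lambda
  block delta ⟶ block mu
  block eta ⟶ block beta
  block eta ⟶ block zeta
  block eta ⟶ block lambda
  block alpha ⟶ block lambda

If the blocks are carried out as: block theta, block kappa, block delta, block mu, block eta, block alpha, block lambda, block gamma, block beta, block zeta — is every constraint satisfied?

Checking each listed constraint against this order: for instance, block kappa is in position 2 and block lambda in position 7, so that constraint holds — and the remaining constraints check out the same way.

Yes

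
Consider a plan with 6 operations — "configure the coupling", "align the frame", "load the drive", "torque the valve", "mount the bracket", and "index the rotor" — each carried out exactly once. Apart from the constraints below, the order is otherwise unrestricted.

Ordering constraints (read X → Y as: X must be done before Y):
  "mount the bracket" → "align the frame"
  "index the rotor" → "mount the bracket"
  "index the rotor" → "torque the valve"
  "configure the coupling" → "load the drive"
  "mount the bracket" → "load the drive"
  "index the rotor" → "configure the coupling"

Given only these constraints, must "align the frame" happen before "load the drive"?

"align the frame" and "load the drive" are not related by any chain of constraints.
So "align the frame" can come before "load the drive" or after — it is not forced.

No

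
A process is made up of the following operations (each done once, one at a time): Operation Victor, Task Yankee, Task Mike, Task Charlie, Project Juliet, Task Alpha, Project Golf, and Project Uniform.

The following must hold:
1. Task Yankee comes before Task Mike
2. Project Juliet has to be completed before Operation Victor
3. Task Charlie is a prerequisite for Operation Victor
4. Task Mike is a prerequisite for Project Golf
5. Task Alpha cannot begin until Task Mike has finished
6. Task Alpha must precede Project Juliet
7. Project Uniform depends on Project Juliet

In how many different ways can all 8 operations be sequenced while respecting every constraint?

2 operations have no prerequisites (Task Yankee, Task Charlie), so any of them could come first.
Counting all ways to extend the partial order to a total order gives 62.

62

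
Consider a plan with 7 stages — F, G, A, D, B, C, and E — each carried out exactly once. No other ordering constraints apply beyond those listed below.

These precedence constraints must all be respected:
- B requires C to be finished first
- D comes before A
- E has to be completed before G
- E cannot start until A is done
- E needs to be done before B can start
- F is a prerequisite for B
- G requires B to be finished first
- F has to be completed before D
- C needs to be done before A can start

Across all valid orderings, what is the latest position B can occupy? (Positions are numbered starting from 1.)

Following the constraints forward from B, its only required successor is G.
So at least 1 stage follows B, putting B no later than position 6. That position is achievable by scheduling everything else first.

6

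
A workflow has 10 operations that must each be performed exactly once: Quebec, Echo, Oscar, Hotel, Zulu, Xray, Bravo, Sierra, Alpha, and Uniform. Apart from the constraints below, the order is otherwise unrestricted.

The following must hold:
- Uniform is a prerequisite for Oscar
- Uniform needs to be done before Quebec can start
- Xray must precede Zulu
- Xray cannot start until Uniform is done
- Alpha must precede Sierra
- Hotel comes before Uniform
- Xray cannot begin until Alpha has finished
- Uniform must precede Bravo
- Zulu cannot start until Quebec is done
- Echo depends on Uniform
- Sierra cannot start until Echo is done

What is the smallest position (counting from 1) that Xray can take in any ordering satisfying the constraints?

4

Working backwards through the constraints from Xray, its full set of required predecessors is Hotel, Alpha, Uniform — 3 of them.
So at minimum 3 operations come before Xray, putting Xray no earlier than position 4. That position is achievable by scheduling exactly those predecessors first.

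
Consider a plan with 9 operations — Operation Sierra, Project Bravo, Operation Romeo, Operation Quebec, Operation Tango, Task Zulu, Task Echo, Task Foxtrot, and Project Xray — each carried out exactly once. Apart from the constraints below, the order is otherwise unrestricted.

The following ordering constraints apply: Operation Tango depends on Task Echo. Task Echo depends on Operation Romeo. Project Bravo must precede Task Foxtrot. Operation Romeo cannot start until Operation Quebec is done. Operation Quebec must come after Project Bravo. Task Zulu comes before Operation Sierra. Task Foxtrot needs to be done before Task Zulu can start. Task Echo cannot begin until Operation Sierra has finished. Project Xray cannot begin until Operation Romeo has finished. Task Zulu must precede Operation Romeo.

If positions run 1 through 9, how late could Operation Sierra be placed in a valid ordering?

Every operation that must follow Operation Sierra has to come after it. Tracing all chains starting from Operation Sierra, those operations are: Operation Tango, Task Echo — 2 in total.
So at least 2 operations follow Operation Sierra, putting Operation Sierra no later than position 7. That position is achievable by scheduling everything else first.

7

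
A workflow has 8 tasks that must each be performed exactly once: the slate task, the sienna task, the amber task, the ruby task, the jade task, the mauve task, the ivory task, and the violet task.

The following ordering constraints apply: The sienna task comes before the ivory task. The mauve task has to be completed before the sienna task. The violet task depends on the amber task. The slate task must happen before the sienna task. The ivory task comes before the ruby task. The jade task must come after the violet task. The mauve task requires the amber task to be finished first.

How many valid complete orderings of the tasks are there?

The tasks with no prerequisites are the slate task, the amber task; any of them can be placed first.
Enumerating by repeatedly choosing an available task (one whose prerequisites are all placed) gives 57 distinct complete orderings.

57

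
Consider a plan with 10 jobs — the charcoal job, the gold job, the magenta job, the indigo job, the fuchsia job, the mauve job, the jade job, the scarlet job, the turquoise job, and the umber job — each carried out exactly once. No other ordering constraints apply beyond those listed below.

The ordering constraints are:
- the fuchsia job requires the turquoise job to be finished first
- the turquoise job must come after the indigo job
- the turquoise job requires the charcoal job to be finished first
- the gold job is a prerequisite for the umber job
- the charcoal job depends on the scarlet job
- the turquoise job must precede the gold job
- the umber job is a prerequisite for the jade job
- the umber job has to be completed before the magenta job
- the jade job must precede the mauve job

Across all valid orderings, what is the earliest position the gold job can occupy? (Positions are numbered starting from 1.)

5

Working backwards through the constraints from the gold job, its full set of required predecessors is the charcoal job, the indigo job, the scarlet job, the turquoise job — 4 of them.
With 4 mandatory predecessors, the earliest the gold job can sit is position 4+1 = 5, and placing just those 4 first achieves it.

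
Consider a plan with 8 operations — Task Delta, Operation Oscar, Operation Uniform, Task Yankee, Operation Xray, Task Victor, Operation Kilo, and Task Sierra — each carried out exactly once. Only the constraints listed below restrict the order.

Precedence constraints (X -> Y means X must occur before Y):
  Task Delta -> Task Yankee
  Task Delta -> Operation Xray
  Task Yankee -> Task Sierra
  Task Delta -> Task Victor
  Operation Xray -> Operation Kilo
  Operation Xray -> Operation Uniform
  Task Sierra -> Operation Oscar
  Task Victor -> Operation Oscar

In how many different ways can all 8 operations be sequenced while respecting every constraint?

210

Only Task Delta has no prerequisites, so it must go first.
Counting all ways to extend the partial order to a total order gives 210.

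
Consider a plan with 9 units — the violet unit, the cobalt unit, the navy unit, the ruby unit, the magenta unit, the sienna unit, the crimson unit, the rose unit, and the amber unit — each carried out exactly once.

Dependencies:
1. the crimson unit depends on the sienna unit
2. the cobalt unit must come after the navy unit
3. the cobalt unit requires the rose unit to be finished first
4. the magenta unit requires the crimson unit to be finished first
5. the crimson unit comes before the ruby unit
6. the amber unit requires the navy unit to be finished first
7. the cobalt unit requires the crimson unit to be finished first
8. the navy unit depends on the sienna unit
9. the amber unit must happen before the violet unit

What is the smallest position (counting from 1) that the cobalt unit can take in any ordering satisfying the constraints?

5

Every unit that must precede the cobalt unit has to come before it. Tracing all chains that end at the cobalt unit, those units are: the navy unit, the sienna unit, the crimson unit, the rose unit — 4 in total.
So at minimum 4 units come before the cobalt unit, putting the cobalt unit no earlier than position 5. That position is achievable by scheduling exactly those predecessors first.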